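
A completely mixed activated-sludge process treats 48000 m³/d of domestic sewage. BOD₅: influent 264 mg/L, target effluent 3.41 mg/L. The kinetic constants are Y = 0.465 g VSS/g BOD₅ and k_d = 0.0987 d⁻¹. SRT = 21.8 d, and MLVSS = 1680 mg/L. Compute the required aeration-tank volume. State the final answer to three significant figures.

Steady-state biomass mass balance: V·X·(1 + k_d·θ_c) = Y·Q·(S₀ − S)·θ_c, so V = 0.465 × 48000 × (264 − 3.41) × 21.8 / [1680 × (1 + 0.0987 × 21.8)] = 1.27×10^8 / 5295 = 23947 m³.

V ≈ 23900 m³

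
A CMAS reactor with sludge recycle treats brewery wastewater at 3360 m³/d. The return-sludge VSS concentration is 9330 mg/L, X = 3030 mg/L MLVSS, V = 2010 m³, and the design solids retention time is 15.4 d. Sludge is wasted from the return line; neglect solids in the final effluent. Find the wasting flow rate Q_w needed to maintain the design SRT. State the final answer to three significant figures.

Wasting from the return line (neglecting effluent solids): Q_w = V·X / (θ_c·X_r) = 2010 × 3030 / (15.4 × 9330) = 42.39 m³/d.

Q_w ≈ 42.4 m³/d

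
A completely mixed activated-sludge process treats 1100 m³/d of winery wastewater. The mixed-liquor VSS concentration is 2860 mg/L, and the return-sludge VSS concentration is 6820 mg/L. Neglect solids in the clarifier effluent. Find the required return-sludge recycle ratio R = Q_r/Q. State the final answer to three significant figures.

R = Q_r/Q = X/(X_r − X) = 2860 / (6820 − 2860) = 0.7222.

R ≈ 0.722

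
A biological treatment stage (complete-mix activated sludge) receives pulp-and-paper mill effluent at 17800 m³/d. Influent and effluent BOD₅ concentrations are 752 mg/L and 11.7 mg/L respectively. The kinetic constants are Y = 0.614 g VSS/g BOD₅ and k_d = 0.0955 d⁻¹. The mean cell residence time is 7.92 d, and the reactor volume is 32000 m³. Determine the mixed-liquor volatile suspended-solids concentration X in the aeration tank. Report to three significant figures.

X ≈ 1140 mg/L

Solving the biomass balance for X: X = Y Q (S₀−S) θ_c / [V (1+k_d θ_c)] = 0.614 × 17800 × (752 − 11.7) × 7.92 / [32000 × (1 + 0.0955 × 7.92)] = 1140 mg/L.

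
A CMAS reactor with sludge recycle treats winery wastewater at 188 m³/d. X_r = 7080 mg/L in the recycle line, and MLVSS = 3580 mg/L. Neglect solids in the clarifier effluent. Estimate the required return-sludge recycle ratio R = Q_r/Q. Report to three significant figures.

R ≈ 1.02

Mass balance around the secondary clarifier (neglecting effluent solids): R = X / (X_r − X) = 3580 / (7080 − 3580) = 1.023.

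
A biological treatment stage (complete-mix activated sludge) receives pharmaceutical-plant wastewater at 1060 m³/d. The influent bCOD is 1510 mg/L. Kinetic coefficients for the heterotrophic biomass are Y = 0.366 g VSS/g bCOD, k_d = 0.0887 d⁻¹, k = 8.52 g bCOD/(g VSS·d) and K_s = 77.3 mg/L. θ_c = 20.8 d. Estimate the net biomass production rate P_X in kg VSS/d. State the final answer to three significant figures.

Effluent substrate depends only on kinetics and SRT: S = K_s(1 + k_d θ_c) / [θ_c(Yk − k_d) − 1] = 77.3 × (1 + 0.0887 × 20.8) / [20.8 × (0.366 × 8.52 − 0.0887) − 1] = 219.9 / 62.02 = 3.546 mg/L.
Observed yield with endogenous decay: Y_obs = Y / (1 + k_d·θ_c) = 0.366 / (1 + 0.0887 × 20.8) = 0.366 / 2.845 = 0.1286 g VSS/g bCOD.
Substrate removed = Q·(S₀ − S) = 1060 m³/d × (1510 − 3.55) g/m³ = 1.6×10^6 g/d = 1597 kg/d.
Net biomass production P_X = Y_obs × Q·(S₀ − S) = 0.1286 × 1597 = 205.4 kg VSS/d.

P_X ≈ 205 kg VSS/d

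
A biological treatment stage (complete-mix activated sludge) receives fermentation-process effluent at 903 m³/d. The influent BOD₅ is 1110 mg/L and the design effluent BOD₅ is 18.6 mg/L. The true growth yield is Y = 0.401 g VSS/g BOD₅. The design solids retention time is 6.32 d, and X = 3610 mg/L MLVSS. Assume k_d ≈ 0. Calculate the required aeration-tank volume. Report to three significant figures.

V ≈ 692 m³

With k_d = 0 the design equation reduces to V = Y Q (S₀−S) θ_c / X = 0.401 × 903 × (1110 − 18.6) × 6.32 / 3610 = 691.9 m³.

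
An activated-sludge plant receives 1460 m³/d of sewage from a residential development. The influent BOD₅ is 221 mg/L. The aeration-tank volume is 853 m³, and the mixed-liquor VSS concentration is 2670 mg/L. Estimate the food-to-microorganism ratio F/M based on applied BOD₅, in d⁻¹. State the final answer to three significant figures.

F/M = Q·S₀ / (V·X) = 1460 × 221 / (853.0 × 2670) = 0.1417 g BOD₅·(g VSS·d)⁻¹.

F/M ≈ 0.142 d⁻¹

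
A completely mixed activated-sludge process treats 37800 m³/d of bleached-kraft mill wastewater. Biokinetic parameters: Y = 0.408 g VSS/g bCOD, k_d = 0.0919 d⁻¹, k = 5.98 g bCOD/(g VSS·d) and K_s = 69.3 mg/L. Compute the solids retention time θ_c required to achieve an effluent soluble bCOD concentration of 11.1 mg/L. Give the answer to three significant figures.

θ_c ≈ 4.08 d

Specific growth rate at S = 11.1 mg/L: μ = YkS/(K_s+S) = 0.408·5.98·11.1/(69.3+11.1) = 0.3368 d⁻¹.
Then 1/θ_c = μ − k_d = 0.3368 − 0.0919 = 0.2449 d⁻¹, giving θ_c = 4.083 d.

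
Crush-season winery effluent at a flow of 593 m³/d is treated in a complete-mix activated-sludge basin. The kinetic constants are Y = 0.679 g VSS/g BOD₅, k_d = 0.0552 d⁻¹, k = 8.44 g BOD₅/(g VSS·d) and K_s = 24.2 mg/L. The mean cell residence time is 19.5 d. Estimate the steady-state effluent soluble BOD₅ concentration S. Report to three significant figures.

Effluent substrate depends only on kinetics and SRT: S = K_s(1 + k_d θ_c) / [θ_c(Yk − k_d) − 1] = 24.2 × (1 + 0.0552 × 19.5) / [19.5 × (0.679 × 8.44 − 0.0552) − 1] = 50.25 / 109.7 = 0.4582 mg/L.

S ≈ 0.458 mg/L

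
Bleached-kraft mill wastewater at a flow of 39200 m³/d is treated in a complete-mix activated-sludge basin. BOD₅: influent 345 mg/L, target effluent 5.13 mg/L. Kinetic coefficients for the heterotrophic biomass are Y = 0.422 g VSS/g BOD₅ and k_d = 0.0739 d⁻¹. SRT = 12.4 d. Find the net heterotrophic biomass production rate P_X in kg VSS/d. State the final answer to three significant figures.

P_X ≈ 2930 kg VSS/d

Observed yield with endogenous decay: Y_obs = Y / (1 + k_d·θ_c) = 0.422 / (1 + 0.0739 × 12.4) = 0.422 / 1.916 = 0.2202 g VSS/g BOD₅.
Mass of BOD₅ removed per day: Q(S₀ − S) = 39200 × 339.9 g/m³ = 13323 kg/d.
So the net sludge growth is P_X = 0.2202 × 13323 = 2934 kg VSS/d.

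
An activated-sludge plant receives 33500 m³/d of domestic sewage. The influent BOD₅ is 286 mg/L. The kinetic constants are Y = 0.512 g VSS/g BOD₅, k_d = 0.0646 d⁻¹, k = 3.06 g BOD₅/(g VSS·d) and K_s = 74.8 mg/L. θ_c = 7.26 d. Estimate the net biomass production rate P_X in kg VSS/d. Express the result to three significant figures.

From the Monod/SRT balance for a CMAS, S = K_s·(1+k_d θ_c)/[θ_c·(Y k − k_d) − 1] = 74.8 × (1 + 0.0646 × 7.26) / [7.26 × (0.512 × 3.06 − 0.0646) − 1] = 109.9 / 9.905 = 11.09 mg/L.
Observed yield with endogenous decay: Y_obs = Y / (1 + k_d·θ_c) = 0.512 / (1 + 0.0646 × 7.26) = 0.512 / 1.469 = 0.3485 g VSS/g BOD₅.
Mass of BOD₅ removed per day: Q(S₀ − S) = 33500 × 274.9 g/m³ = 9209 kg/d.
P_X = Y_obs · Q(S₀ − S) = 0.3485 × 9209 = 3210 kg VSS/d.

P_X ≈ 3210 kg VSS/d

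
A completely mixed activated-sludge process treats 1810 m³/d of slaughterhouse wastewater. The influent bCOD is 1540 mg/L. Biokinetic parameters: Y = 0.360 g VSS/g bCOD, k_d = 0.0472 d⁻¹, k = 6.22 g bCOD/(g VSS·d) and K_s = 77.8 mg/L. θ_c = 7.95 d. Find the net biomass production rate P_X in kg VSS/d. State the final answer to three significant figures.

P_X ≈ 727 kg VSS/d

From the Monod/SRT balance for a CMAS, S = K_s·(1+k_d θ_c)/[θ_c·(Y k − k_d) − 1] = 77.8 × (1 + 0.0472 × 7.95) / [7.95 × (0.360 × 6.22 − 0.0472) − 1] = 107.0 / 16.43 = 6.514 mg/L.
Observed yield with endogenous decay: Y_obs = Y / (1 + k_d·θ_c) = 0.360 / (1 + 0.0472 × 7.95) = 0.360 / 1.375 = 0.2618 g VSS/g bCOD.
Q·(S₀ − S) = 1810 × (1540 − 6.51) × 10⁻³ = 2776 kg/d removed.
Biomass produced: P_X = Y_obs·Q·ΔS = 0.2618 × 2776 ≈ 726.6 kg VSS/d.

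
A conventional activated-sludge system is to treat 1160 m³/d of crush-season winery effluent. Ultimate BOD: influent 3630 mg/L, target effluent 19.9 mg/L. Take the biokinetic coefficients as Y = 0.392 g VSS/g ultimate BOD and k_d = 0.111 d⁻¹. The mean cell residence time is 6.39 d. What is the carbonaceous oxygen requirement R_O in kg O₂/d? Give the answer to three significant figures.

Observed yield with endogenous decay: Y_obs = Y / (1 + k_d·θ_c) = 0.392 / (1 + 0.111 × 6.39) = 0.392 / 1.709 = 0.2293 g VSS/g ultimate BOD.
Q·(S₀ − S) = 1160 × (3630 − 19.9) × 10⁻³ = 4188 kg/d removed.
P_X = Y_obs·Q·(S₀ − S) = 0.2293 × 4188 = 960.4 kg VSS/d.
R_O = Q·ΔS − 1.42 P_X = 4188 − 1364 = 2824 kg O₂/d.

R_O ≈ 2820 kg O₂/d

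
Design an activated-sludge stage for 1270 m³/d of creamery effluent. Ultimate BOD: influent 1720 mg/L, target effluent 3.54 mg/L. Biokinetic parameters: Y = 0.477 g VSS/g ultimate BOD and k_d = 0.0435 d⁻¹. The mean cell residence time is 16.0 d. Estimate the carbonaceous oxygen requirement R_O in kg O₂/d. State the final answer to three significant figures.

Correct the yield for decay: Y_obs = Y/(1 + k_d θ_c) = 0.477 / (1 + 0.0435 × 16.0) = 0.477 / 1.696 = 0.2812.
Q·(S₀ − S) = 1270 × (1720 − 3.54) × 10⁻³ = 2180 kg/d removed.
P_X = Y_obs·Q·(S₀ − S) = 0.2812 × 2180 = 613.1 kg VSS/d.
R_O = Q·ΔS − 1.42 P_X = 2180 − 870.6 = 1309 kg O₂/d.

R_O ≈ 1310 kg O₂/d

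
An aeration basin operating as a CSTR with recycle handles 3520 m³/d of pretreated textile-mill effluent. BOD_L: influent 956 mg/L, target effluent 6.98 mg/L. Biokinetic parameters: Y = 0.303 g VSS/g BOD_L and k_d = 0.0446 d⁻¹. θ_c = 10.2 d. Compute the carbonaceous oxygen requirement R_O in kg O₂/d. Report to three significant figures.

R_O ≈ 2350 kg O₂/d

Observed yield with endogenous decay: Y_obs = Y / (1 + k_d·θ_c) = 0.303 / (1 + 0.0446 × 10.2) = 0.303 / 1.455 = 0.2083 g VSS/g BOD_L.
ΔS = 956 − 6.98 = 949.0 mg/L, so the substrate removal rate is 3520 × 949.0/1000 = 3341 kg BOD_L/d.
Biomass synthesised: P_X = Y_obs × 3341 = 695.7 kg VSS/d.
R_O = Q·(S₀ − S) − 1.42·P_X = 3341 − 1.42 × 695.7 = 2353 kg O₂/d.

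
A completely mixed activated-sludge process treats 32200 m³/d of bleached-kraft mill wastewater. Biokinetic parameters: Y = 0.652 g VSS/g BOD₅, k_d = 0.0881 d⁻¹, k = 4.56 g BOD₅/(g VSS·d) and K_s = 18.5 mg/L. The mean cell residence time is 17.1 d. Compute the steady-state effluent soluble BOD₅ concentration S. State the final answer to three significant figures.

From the Monod/SRT balance for a CMAS, S = K_s·(1+k_d θ_c)/[θ_c·(Y k − k_d) − 1] = 18.5 × (1 + 0.0881 × 17.1) / [17.1 × (0.652 × 4.56 − 0.0881) − 1] = 46.37 / 48.33 = 0.9594 mg/L.

S ≈ 0.959 mg/L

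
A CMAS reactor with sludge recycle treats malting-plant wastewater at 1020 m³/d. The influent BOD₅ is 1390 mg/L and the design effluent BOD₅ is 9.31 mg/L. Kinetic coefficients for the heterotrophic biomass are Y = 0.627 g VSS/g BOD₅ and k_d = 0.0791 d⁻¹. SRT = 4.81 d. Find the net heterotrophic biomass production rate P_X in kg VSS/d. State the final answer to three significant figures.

Observed yield with endogenous decay: Y_obs = Y / (1 + k_d·θ_c) = 0.627 / (1 + 0.0791 × 4.81) = 0.627 / 1.380 = 0.4542 g VSS/g BOD₅.
Mass of BOD₅ removed per day: Q(S₀ − S) = 1020 × 1381 g/m³ = 1408 kg/d.
So the net sludge growth is P_X = 0.4542 × 1408 = 639.6 kg VSS/d.

P_X ≈ 640 kg VSS/d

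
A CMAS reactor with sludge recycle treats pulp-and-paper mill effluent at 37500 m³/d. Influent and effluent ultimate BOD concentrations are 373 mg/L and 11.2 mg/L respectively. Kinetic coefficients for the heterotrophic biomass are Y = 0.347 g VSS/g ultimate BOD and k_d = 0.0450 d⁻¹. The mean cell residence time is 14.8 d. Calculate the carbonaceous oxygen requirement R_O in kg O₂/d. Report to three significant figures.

Y_obs = Y / (1 + k_d θ_c) = 0.347 / (1 + 0.0450 × 14.8) = 0.347 / 1.666 = 0.2083.
Substrate removed = Q·(S₀ − S) = 37500 m³/d × (373 − 11.2) g/m³ = 1.36×10^7 g/d = 13568 kg/d.
Net sludge production P_X = 0.2083 × 13568 = 2826 kg VSS/d.
R_O = Q·(S₀ − S) − 1.42·P_X = 13568 − 1.42 × 2826 = 9555 kg O₂/d.

R_O ≈ 9550 kg O₂/d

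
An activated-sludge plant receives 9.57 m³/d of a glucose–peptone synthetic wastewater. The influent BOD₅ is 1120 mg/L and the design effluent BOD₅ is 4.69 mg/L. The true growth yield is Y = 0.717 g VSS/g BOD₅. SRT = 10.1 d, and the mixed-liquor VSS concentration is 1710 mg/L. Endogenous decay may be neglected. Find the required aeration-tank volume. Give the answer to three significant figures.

V ≈ 45.2 m³

Biomass mass balance (decay neglected): V·X = Y·Q·(S₀ − S)·θ_c, so V = 0.717 × 9.57 × (1120 − 4.69) × 10.1 / 1710 = 45.20 m³.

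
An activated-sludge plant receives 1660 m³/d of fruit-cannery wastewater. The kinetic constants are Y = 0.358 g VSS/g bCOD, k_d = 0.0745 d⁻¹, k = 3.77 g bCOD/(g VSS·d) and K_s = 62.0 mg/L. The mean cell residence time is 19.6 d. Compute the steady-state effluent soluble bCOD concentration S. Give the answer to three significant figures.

S ≈ 6.36 mg/L

Effluent substrate depends only on kinetics and SRT: S = K_s(1 + k_d θ_c) / [θ_c(Yk − k_d) − 1] = 62.0 × (1 + 0.0745 × 19.6) / [19.6 × (0.358 × 3.77 − 0.0745) − 1] = 152.5 / 23.99 = 6.357 mg/L.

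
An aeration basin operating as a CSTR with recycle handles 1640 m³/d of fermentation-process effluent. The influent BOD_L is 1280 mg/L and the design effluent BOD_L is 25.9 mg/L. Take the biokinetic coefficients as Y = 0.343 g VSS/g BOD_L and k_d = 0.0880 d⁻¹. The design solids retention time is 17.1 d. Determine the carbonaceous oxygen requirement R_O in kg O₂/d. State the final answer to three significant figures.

R_O ≈ 1660 kg O₂/d

The observed yield is Y_obs = Y/(1 + k_d·θ_c) = 0.343 / (1 + 0.0880 × 17.1) = 0.343 / 2.505 = 0.1369 g VSS per g BOD_L removed.
ΔS = 1280 − 25.9 = 1254 mg/L, so the substrate removal rate is 1640 × 1254/1000 = 2057 kg BOD_L/d.
Biomass synthesised: P_X = Y_obs × 2057 = 281.6 kg VSS/d.
R_O = Q·ΔS − 1.42 P_X = 2057 − 399.9 = 1657 kg O₂/d.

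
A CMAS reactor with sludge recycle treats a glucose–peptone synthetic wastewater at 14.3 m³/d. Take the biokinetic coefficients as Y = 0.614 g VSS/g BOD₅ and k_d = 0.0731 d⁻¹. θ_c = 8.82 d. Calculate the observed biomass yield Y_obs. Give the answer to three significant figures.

Y_obs ≈ 0.373 g VSS/g BOD₅

The observed yield is Y_obs = Y/(1 + k_d·θ_c) = 0.614 / (1 + 0.0731 × 8.82) = 0.614 / 1.645 = 0.3733 g VSS per g BOD₅ removed.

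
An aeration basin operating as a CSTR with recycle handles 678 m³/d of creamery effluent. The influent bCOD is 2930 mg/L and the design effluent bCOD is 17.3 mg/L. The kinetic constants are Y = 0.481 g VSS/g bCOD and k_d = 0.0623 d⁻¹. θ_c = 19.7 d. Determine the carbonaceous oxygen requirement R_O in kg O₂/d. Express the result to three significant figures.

The observed yield is Y_obs = Y/(1 + k_d·θ_c) = 0.481 / (1 + 0.0623 × 19.7) = 0.481 / 2.227 = 0.2160 g VSS per g bCOD removed.
Q·(S₀ − S) = 678 × (2930 − 17.3) × 10⁻³ = 1975 kg/d removed.
P_X = Y_obs·Q·(S₀ − S) = 0.2160 × 1975 = 426.5 kg VSS/d.
Carbonaceous O₂ demand = substrate oxidised − cell-mass equivalent = 1975 − 1.42 × 426.5 = 1369 kg O₂/d.

R_O ≈ 1370 kg O₂/d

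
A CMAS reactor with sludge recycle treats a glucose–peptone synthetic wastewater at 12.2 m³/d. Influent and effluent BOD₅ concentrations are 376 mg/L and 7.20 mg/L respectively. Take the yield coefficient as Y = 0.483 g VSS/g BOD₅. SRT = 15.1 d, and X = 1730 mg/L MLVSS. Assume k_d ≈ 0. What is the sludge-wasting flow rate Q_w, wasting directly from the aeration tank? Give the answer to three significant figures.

V·X = Y·Q·ΔS·θ_c gives V = 0.483 × 12.2 × (376 − 7.20) × 15.1 / 1730 = 18.97 m³.
Wasting from the aeration tank: Q_w = V / θ_c = 18.97 / 15.1 = 1.256 m³/d.

Q_w ≈ 1.26 m³/d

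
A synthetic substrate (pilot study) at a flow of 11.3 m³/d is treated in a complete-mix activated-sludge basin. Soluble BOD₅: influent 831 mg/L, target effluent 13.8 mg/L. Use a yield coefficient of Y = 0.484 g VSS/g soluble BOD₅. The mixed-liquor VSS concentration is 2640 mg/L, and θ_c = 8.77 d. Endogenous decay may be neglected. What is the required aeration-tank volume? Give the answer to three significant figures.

Biomass mass balance (decay neglected): V·X = Y·Q·(S₀ − S)·θ_c, so V = 0.484 × 11.3 × (831 − 13.8) × 8.77 / 2640 = 14.85 m³.

V ≈ 14.8 m³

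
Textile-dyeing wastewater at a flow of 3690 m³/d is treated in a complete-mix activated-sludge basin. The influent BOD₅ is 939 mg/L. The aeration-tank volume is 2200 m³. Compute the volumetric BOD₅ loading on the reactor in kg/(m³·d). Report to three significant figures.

L_v ≈ 1.57 kg BOD₅/(m³·d)

Volumetric loading L_v = Q·S₀ / V = 3690 × 939 g/m³ / 2200 m³ = 1575 g/(m³·d) = 1.575 kg BOD₅/(m³·d).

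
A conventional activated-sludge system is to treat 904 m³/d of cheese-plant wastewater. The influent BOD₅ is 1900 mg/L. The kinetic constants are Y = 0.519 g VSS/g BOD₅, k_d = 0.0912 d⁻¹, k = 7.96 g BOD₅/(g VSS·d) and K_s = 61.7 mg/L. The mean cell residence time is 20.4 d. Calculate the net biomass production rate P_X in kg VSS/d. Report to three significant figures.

Effluent substrate depends only on kinetics and SRT: S = K_s(1 + k_d θ_c) / [θ_c(Yk − k_d) − 1] = 61.7 × (1 + 0.0912 × 20.4) / [20.4 × (0.519 × 7.96 − 0.0912) − 1] = 176.5 / 81.42 = 2.168 mg/L.
The observed yield is Y_obs = Y/(1 + k_d·θ_c) = 0.519 / (1 + 0.0912 × 20.4) = 0.519 / 2.860 = 0.1814 g VSS per g BOD₅ removed.
ΔS = 1900 − 2.17 = 1898 mg/L, so the substrate removal rate is 904 × 1898/1000 = 1716 kg BOD₅/d.
Net biomass production P_X = Y_obs × Q·(S₀ − S) = 0.1814 × 1716 = 311.3 kg VSS/d.

P_X ≈ 311 kg VSS/d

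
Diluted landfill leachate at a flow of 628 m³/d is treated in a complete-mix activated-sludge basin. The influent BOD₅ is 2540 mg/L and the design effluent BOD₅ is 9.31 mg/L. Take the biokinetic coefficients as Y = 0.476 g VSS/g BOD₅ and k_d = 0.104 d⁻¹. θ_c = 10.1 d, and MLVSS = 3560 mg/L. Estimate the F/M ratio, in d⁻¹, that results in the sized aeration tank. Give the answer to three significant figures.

F/M ≈ 0.428 d⁻¹

From the SRT design equation V = Y Q (S₀−S) θ_c / [X (1 + k_d θ_c)] = 0.476 × 628 × (2540 − 9.31) × 10.1 / [3560 × (1 + 0.104 × 10.1)] = 7.64×10^6 / 7299 = 1047 m³.
Food-to-microorganism ratio F/M = Q S₀ / (V X) = 628 × 2540 / (1047 × 3560) = 0.4281 d⁻¹.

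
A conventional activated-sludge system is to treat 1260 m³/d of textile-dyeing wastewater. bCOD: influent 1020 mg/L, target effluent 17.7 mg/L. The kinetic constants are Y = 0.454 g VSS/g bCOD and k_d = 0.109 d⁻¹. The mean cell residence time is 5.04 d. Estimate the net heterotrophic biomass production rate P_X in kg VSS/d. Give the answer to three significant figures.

The observed yield is Y_obs = Y/(1 + k_d·θ_c) = 0.454 / (1 + 0.109 × 5.04) = 0.454 / 1.549 = 0.2930 g VSS per g bCOD removed.
Q·(S₀ − S) = 1260 × (1020 − 17.7) × 10⁻³ = 1263 kg/d removed.
So the net sludge growth is P_X = 0.2930 × 1263 = 370.1 kg VSS/d.

P_X ≈ 370 kg VSS/d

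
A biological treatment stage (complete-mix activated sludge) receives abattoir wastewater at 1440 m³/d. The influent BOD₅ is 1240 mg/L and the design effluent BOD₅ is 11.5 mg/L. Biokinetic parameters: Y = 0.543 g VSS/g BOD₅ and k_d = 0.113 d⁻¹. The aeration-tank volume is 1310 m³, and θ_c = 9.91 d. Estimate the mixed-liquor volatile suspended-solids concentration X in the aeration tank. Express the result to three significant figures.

From V·X·(1 + k_d·θ_c) = Y·Q·(S₀ − S)·θ_c: X = 0.543 × 1440 × (1240 − 11.5) × 9.91 / [1310 × (1 + 0.113 × 9.91)] = 3428 mg/L.

X ≈ 3430 mg/L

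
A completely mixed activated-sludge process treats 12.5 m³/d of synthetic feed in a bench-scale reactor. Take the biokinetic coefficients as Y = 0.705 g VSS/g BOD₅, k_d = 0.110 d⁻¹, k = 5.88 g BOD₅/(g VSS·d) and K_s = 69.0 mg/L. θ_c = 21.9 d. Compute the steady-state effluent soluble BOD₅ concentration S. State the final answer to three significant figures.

Effluent substrate depends only on kinetics and SRT: S = K_s(1 + k_d θ_c) / [θ_c(Yk − k_d) − 1] = 69.0 × (1 + 0.110 × 21.9) / [21.9 × (0.705 × 5.88 − 0.110) − 1] = 235.2 / 87.38 = 2.692 mg/L.

S ≈ 2.69 mg/L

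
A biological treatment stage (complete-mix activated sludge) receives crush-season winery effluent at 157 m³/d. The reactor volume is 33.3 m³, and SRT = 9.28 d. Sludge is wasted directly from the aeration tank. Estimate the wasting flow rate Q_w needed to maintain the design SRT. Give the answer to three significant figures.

With mixed-liquor wasting, θ_c = V/Q_w, so Q_w = V/θ_c = 33.30/9.28 = 3.588 m³/d.

Q_w ≈ 3.59 m³/d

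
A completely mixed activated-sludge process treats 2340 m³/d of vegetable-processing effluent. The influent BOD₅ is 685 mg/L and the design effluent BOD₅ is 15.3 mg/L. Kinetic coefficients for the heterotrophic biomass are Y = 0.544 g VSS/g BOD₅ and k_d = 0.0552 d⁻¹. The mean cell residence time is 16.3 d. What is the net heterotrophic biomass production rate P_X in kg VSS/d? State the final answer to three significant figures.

Y_obs = Y / (1 + k_d θ_c) = 0.544 / (1 + 0.0552 × 16.3) = 0.544 / 1.900 = 0.2864.
Substrate removed = Q·(S₀ − S) = 2340 m³/d × (685 − 15.3) g/m³ = 1.57×10^6 g/d = 1567 kg/d.
Biomass produced: P_X = Y_obs·Q·ΔS = 0.2864 × 1567 ≈ 448.7 kg VSS/d.

P_X ≈ 449 kg VSS/d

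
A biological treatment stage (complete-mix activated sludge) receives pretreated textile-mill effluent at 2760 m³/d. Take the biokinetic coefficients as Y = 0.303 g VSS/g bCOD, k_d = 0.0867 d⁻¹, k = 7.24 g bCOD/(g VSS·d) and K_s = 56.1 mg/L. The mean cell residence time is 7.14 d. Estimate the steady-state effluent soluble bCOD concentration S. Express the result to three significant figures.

From the Monod/SRT balance for a CMAS, S = K_s·(1+k_d θ_c)/[θ_c·(Y k − k_d) − 1] = 56.1 × (1 + 0.0867 × 7.14) / [7.14 × (0.303 × 7.24 − 0.0867) − 1] = 90.83 / 14.04 = 6.467 mg/L.

S ≈ 6.47 mg/L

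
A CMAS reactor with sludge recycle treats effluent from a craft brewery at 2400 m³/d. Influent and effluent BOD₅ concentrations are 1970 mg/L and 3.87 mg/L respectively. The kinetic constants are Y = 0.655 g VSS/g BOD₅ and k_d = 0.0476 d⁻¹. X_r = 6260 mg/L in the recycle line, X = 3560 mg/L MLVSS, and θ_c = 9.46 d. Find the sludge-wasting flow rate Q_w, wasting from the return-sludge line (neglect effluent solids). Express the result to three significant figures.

From the SRT design equation V = Y Q (S₀−S) θ_c / [X (1 + k_d θ_c)] = 0.655 × 2400 × (1970 − 3.87) × 9.46 / [3560 × (1 + 0.0476 × 9.46)] = 2.92×10^7 / 5163 = 5663 m³.
Q_w = (V·X)/(θ_c X_r) = 5663 × 3560 / (9.46 × 6260) = 340.4 m³/d.

Q_w ≈ 340 m³/d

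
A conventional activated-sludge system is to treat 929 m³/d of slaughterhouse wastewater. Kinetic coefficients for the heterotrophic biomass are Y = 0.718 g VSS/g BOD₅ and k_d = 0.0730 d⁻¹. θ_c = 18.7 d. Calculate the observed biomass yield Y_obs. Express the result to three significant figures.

Y_obs ≈ 0.304 g VSS/g BOD₅

Observed yield with endogenous decay: Y_obs = Y / (1 + k_d·θ_c) = 0.718 / (1 + 0.0730 × 18.7) = 0.718 / 2.365 = 0.3036 g VSS/g BOD₅.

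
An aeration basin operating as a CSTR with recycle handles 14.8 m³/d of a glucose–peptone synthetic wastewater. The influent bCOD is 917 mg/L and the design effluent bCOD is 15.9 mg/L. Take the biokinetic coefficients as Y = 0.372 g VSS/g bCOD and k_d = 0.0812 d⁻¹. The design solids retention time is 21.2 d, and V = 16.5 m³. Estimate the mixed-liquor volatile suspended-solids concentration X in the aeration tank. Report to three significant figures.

X ≈ 2340 mg/L

From V·X·(1 + k_d·θ_c) = Y·Q·(S₀ − S)·θ_c: X = 0.372 × 14.8 × (917 − 15.9) × 21.2 / [16.5 × (1 + 0.0812 × 21.2)] = 2342 mg/L.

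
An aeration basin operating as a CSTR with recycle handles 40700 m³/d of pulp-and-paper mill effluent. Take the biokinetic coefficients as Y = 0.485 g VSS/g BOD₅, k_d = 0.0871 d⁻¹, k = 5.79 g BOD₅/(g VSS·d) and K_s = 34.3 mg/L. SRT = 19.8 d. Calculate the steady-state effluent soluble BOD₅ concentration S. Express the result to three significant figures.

Effluent substrate depends only on kinetics and SRT: S = K_s(1 + k_d θ_c) / [θ_c(Yk − k_d) − 1] = 34.3 × (1 + 0.0871 × 19.8) / [19.8 × (0.485 × 5.79 − 0.0871) − 1] = 93.45 / 52.88 = 1.767 mg/L.

S ≈ 1.77 mg/L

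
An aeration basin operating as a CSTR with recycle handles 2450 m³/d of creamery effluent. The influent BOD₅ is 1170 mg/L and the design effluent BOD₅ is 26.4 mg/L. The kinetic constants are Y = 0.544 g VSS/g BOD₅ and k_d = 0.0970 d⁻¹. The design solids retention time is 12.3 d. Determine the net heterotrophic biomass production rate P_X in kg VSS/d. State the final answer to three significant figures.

P_X ≈ 695 kg VSS/d

Observed yield with endogenous decay: Y_obs = Y / (1 + k_d·θ_c) = 0.544 / (1 + 0.0970 × 12.3) = 0.544 / 2.193 = 0.2481 g VSS/g BOD₅.
Mass of BOD₅ removed per day: Q(S₀ − S) = 2450 × 1144 g/m³ = 2802 kg/d.
P_X = Y_obs · Q(S₀ − S) = 0.2481 × 2802 = 695.0 kg VSS/d.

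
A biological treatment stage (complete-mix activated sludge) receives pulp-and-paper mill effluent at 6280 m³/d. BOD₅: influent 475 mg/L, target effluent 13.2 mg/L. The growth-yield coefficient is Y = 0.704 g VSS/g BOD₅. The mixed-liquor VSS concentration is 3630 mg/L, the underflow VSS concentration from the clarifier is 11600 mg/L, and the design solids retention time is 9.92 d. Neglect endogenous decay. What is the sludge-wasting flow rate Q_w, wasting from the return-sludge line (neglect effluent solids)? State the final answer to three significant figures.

With k_d = 0 the design equation reduces to V = Y Q (S₀−S) θ_c / X = 0.704 × 6280 × (475 − 13.2) × 9.92 / 3630 = 5579 m³.
Q_w = (V·X)/(θ_c X_r) = 5579 × 3630 / (9.92 × 11600) = 176.0 m³/d.

Q_w ≈ 176 m³/d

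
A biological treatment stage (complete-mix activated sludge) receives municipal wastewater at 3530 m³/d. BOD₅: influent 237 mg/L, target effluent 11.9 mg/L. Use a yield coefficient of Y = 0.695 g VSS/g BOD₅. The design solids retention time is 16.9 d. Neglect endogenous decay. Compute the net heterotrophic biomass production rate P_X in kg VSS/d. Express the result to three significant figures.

Since k_d ≈ 0, Y_obs = Y = 0.695 g VSS/g BOD₅.
Substrate removed = Q·(S₀ − S) = 3530 m³/d × (237 − 11.9) g/m³ = 7.95×10^5 g/d = 794.6 kg/d.
P_X = Y_obs · Q(S₀ − S) = 0.6950 × 794.6 = 552.2 kg VSS/d.

P_X ≈ 552 kg VSS/d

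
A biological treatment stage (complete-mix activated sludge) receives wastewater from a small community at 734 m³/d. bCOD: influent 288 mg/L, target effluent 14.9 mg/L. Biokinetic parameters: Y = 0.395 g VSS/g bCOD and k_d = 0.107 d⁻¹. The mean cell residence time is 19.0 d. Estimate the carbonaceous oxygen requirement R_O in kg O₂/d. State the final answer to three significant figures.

R_O ≈ 163 kg O₂/d

Observed yield with endogenous decay: Y_obs = Y / (1 + k_d·θ_c) = 0.395 / (1 + 0.107 × 19.0) = 0.395 / 3.033 = 0.1302 g VSS/g bCOD.
ΔS = 288 − 14.9 = 273.1 mg/L, so the substrate removal rate is 734 × 273.1/1000 = 200.5 kg bCOD/d.
Biomass synthesised: P_X = Y_obs × 200.5 = 26.11 kg VSS/d.
Carbonaceous O₂ demand = substrate oxidised − cell-mass equivalent = 200.5 − 1.42 × 26.11 = 163.4 kg O₂/d.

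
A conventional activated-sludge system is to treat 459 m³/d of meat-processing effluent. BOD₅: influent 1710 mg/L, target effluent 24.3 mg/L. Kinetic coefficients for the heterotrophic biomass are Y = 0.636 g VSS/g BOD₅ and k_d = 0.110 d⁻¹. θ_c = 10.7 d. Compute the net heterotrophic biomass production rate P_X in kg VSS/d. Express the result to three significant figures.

Observed yield with endogenous decay: Y_obs = Y / (1 + k_d·θ_c) = 0.636 / (1 + 0.110 × 10.7) = 0.636 / 2.177 = 0.2921 g VSS/g BOD₅.
Q·(S₀ − S) = 459 × (1710 − 24.3) × 10⁻³ = 773.7 kg/d removed.
So the net sludge growth is P_X = 0.2921 × 773.7 = 226.0 kg VSS/d.

P_X ≈ 226 kg VSS/d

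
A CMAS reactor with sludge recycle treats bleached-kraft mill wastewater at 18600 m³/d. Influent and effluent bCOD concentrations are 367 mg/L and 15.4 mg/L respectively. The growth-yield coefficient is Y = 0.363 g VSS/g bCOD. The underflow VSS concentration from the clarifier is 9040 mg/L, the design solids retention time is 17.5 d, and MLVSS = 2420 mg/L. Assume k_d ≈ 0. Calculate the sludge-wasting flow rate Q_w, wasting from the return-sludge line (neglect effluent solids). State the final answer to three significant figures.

Q_w ≈ 263 m³/d

With k_d = 0 the design equation reduces to V = Y Q (S₀−S) θ_c / X = 0.363 × 18600 × (367 − 15.4) × 17.5 / 2420 = 17167 m³.
Q_w = (V·X)/(θ_c X_r) = 17167 × 2420 / (17.5 × 9040) = 262.6 m³/d.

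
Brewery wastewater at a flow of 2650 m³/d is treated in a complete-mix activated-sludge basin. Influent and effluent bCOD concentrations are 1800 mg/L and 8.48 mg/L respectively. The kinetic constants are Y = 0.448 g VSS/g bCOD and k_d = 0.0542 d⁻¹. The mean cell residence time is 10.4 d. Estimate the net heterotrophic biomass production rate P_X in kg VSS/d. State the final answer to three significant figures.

P_X ≈ 1360 kg VSS/d

Observed yield with endogenous decay: Y_obs = Y / (1 + k_d·θ_c) = 0.448 / (1 + 0.0542 × 10.4) = 0.448 / 1.564 = 0.2865 g VSS/g bCOD.
Substrate removed = Q·(S₀ − S) = 2650 m³/d × (1800 − 8.48) g/m³ = 4.75×10^6 g/d = 4748 kg/d.
Net biomass production P_X = Y_obs × Q·(S₀ − S) = 0.2865 × 4748 = 1360 kg VSS/d.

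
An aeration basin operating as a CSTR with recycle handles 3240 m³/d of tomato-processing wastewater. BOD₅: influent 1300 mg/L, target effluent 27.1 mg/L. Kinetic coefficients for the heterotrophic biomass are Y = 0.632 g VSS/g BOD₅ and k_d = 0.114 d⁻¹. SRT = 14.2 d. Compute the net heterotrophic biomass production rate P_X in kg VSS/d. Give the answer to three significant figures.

P_X ≈ 995 kg VSS/d

Observed yield with endogenous decay: Y_obs = Y / (1 + k_d·θ_c) = 0.632 / (1 + 0.114 × 14.2) = 0.632 / 2.619 = 0.2413 g VSS/g BOD₅.
Mass of BOD₅ removed per day: Q(S₀ − S) = 3240 × 1273 g/m³ = 4124 kg/d.
Biomass produced: P_X = Y_obs·Q·ΔS = 0.2413 × 4124 ≈ 995.3 kg VSS/d.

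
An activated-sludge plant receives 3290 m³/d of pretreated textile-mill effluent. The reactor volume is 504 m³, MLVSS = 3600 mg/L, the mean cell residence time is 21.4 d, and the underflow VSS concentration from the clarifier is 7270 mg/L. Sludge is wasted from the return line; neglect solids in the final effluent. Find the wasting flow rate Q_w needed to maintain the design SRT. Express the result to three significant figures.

Q_w ≈ 11.7 m³/d

Wasting from the return line (neglecting effluent solids): Q_w = V·X / (θ_c·X_r) = 504.0 × 3600 / (21.4 × 7270) = 11.66 m³/d.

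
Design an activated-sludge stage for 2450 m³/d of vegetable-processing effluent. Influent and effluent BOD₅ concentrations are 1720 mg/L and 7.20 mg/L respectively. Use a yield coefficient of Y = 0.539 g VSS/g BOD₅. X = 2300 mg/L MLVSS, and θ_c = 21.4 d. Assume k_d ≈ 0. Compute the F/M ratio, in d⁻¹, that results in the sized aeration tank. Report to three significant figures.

Biomass mass balance (decay neglected): V·X = Y·Q·(S₀ − S)·θ_c, so V = 0.539 × 2450 × (1720 − 7.20) × 21.4 / 2300 = 21045 m³.
F/M = applied load / biomass = Q·S₀/(V·X) = 2450 × 1720 / (21045 × 2300) = 0.08706 d⁻¹.

F/M ≈ 0.0871 d⁻¹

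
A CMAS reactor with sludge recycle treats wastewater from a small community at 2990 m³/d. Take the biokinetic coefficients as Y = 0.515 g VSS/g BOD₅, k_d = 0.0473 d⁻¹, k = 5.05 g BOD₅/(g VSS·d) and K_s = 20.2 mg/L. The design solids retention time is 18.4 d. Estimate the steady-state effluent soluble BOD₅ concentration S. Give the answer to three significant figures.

Effluent substrate depends only on kinetics and SRT: S = K_s(1 + k_d θ_c) / [θ_c(Yk − k_d) − 1] = 20.2 × (1 + 0.0473 × 18.4) / [18.4 × (0.515 × 5.05 − 0.0473) − 1] = 37.78 / 45.98 = 0.8216 mg/L.

S ≈ 0.822 mg/L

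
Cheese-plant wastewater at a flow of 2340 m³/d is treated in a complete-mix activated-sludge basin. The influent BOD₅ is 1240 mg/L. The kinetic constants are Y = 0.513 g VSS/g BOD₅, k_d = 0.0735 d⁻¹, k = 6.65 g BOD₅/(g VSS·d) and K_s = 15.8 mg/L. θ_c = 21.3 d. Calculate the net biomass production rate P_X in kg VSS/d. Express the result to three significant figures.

P_X ≈ 580 kg VSS/d

For a completely mixed reactor with recycle the Lawrence–McCarty relation gives S = K_s·(1 + k_d·θ_c) / [θ_c·(Y·k − k_d) − 1] = 15.8 × (1 + 0.0735 × 21.3) / [21.3 × (0.513 × 6.65 − 0.0735) − 1] = 40.54 / 70.10 = 0.5783 mg/L.
Observed yield with endogenous decay: Y_obs = Y / (1 + k_d·θ_c) = 0.513 / (1 + 0.0735 × 21.3) = 0.513 / 2.566 = 0.2000 g VSS/g BOD₅.
Mass of BOD₅ removed per day: Q(S₀ − S) = 2340 × 1239 g/m³ = 2900 kg/d.
P_X = Y_obs · Q(S₀ − S) = 0.2000 × 2900 = 579.9 kg VSS/d.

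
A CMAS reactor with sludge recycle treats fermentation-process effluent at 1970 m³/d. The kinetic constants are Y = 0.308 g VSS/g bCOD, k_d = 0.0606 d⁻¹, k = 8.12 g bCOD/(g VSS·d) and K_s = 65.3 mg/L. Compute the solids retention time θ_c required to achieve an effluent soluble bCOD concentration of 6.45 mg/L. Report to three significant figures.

θ_c ≈ 6.09 d

From 1/θ_c = Y·k·S/(K_s + S) − k_d: Y·k·S/(K_s+S) = 0.308 × 8.12 × 6.45 / (65.3 + 6.45) = 0.2248 d⁻¹.
1/θ_c = 0.2248 − 0.0606 = 0.1642 d⁻¹, so θ_c = 6.089 d.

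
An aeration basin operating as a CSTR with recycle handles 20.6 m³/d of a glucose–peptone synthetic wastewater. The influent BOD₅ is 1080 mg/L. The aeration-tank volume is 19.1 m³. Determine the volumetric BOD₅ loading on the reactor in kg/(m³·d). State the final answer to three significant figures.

L_v = Q S₀ / V = 20.6 × 1080 × 10⁻³ / 19.10 = 1.165 kg/(m³·d).

L_v ≈ 1.16 kg BOD₅/(m³·d)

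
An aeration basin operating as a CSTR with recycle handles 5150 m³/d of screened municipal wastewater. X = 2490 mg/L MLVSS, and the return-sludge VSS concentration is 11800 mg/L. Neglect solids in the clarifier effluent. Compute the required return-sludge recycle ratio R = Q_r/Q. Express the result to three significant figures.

R ≈ 0.267

Solids balance on the clarifier gives (1+R)X = R·X_r, so R = X/(X_r − X) = 2490 / (11800 − 2490) = 0.2675.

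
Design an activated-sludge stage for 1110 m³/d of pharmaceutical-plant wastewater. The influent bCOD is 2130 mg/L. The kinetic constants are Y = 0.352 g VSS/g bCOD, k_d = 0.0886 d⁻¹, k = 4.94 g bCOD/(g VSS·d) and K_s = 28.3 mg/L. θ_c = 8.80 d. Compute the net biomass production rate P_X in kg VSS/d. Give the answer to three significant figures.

Effluent substrate depends only on kinetics and SRT: S = K_s(1 + k_d θ_c) / [θ_c(Yk − k_d) − 1] = 28.3 × (1 + 0.0886 × 8.80) / [8.80 × (0.352 × 4.94 − 0.0886) − 1] = 50.36 / 13.52 = 3.725 mg/L.
Correct the yield for decay: Y_obs = Y/(1 + k_d θ_c) = 0.352 / (1 + 0.0886 × 8.80) = 0.352 / 1.780 = 0.1978.
Q·(S₀ − S) = 1110 × (2130 − 3.72) × 10⁻³ = 2360 kg/d removed.
Biomass produced: P_X = Y_obs·Q·ΔS = 0.1978 × 2360 ≈ 466.8 kg VSS/d.

P_X ≈ 467 kg VSS/d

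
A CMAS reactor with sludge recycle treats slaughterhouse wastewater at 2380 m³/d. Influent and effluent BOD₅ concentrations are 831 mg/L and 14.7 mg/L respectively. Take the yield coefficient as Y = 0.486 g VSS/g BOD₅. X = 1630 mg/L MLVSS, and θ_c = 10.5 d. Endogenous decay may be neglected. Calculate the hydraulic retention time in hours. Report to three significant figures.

With k_d = 0 the design equation reduces to V = Y Q (S₀−S) θ_c / X = 0.486 × 2380 × (831 − 14.7) × 10.5 / 1630 = 6082 m³.
HRT = V/Q = 6082 m³ / 2380 m³·d⁻¹ = 2.556 d × 24 = 61.33 h.

τ ≈ 61.3 h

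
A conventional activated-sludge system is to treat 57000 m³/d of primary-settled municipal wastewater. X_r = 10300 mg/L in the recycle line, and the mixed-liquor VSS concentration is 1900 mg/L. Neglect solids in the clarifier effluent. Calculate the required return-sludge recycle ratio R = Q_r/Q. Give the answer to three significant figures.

Solids balance on the clarifier gives (1+R)X = R·X_r, so R = X/(X_r − X) = 1900 / (10300 − 1900) = 0.2262.

R ≈ 0.226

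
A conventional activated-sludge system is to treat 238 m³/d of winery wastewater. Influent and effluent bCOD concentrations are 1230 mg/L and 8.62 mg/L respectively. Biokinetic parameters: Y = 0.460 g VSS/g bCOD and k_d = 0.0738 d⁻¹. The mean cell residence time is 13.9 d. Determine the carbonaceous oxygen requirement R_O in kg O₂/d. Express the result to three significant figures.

R_O ≈ 197 kg O₂/d

Observed yield with endogenous decay: Y_obs = Y / (1 + k_d·θ_c) = 0.460 / (1 + 0.0738 × 13.9) = 0.460 / 2.026 = 0.2271 g VSS/g bCOD.
Mass of bCOD removed per day: Q(S₀ − S) = 238 × 1221 g/m³ = 290.7 kg/d.
Biomass synthesised: P_X = Y_obs × 290.7 = 66.01 kg VSS/d.
R_O = Q·ΔS − 1.42 P_X = 290.7 − 93.73 = 197.0 kg O₂/d.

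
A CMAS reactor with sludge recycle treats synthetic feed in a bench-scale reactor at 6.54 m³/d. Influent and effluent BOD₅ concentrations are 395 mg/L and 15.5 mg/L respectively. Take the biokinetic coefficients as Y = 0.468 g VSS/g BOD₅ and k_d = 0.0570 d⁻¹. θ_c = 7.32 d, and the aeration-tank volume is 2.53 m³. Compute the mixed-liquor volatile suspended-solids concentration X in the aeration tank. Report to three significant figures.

X ≈ 2370 mg/L

Solving the biomass balance for X: X = Y Q (S₀−S) θ_c / [V (1+k_d θ_c)] = 0.468 × 6.54 × (395 − 15.5) × 7.32 / [2.53 × (1 + 0.0570 × 7.32)] = 2371 mg/L.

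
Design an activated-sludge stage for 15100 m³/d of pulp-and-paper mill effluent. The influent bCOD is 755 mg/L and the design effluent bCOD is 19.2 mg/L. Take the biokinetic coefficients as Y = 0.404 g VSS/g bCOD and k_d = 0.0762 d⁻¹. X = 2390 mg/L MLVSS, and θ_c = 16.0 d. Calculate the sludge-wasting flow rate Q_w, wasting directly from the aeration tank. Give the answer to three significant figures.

Q_w ≈ 846 m³/d

From the SRT design equation V = Y Q (S₀−S) θ_c / [X (1 + k_d θ_c)] = 0.404 × 15100 × (755 − 19.2) × 16.0 / [2390 × (1 + 0.0762 × 16.0)] = 7.18×10^7 / 5304 = 13541 m³.
Wasting from the aeration tank: Q_w = V / θ_c = 13541 / 16.0 = 846.3 m³/d.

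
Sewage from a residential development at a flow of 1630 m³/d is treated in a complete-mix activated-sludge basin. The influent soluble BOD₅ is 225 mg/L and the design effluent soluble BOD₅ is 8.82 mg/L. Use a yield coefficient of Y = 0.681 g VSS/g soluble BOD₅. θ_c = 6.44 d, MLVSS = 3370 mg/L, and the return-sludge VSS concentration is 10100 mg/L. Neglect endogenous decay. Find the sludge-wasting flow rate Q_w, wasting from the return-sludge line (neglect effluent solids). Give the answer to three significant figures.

Q_w ≈ 23.8 m³/d

V·X = Y·Q·ΔS·θ_c gives V = 0.681 × 1630 × (225 − 8.82) × 6.44 / 3370 = 458.6 m³.
Q_w = (V·X)/(θ_c X_r) = 458.6 × 3370 / (6.44 × 10100) = 23.76 m³/d.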